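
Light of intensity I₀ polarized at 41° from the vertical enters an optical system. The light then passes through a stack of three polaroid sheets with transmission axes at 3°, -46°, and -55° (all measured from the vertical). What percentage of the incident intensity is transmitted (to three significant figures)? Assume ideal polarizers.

≈ 26.1%

By Malus's law, I₁ = I₀ cos²(3° − 41°) = I₀ cos²(38°) = 0.621 I₀.
I₂ = I₁ cos²(-46° − 3°) = 0.621 I₀ · cos²(49°) = 0.2673 I₀.
I₃ = I₂ cos²(-55° + 46°) = 0.2673 I₀ · cos²(9°) = 0.2607 I₀.
That is 26.07% of the incident intensity.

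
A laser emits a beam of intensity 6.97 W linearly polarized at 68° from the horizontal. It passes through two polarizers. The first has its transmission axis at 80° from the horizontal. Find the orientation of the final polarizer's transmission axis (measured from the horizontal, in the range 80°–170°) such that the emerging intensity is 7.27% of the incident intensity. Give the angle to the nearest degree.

θ ≈ 154°

I₁ = I₀ cos²(80° − 68°) = I₀ cos²(12°) = 0.9568 I₀.
Need I₂/I₀ = 0.0727, so cos²(θ − 80°) = 0.0727 / 0.9568 = 0.07598.
θ − 80° = arccos(√0.07598) = 74.0°, giving θ ≈ 80 + 74.0 = 154.0°.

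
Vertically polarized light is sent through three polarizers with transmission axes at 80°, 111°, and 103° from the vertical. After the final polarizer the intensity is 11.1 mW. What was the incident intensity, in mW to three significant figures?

I₁ = I₀ cos²(80° − 0°) = I₀ cos²(80°) = 0.03015 I₀.
I₂ = I₁ cos²(111° − 80°) = 0.03015 I₀ · cos²(31°) = 0.02215 I₀.
I₃ = I₂ cos²(103° − 111°) = 0.02215 I₀ · cos²(8°) = 0.02173 I₀.
So 11.1 mW = 0.02173 I₀, giving I₀ = 11.1/0.02173 = 510.9 mW.

I₀ ≈ 511 mW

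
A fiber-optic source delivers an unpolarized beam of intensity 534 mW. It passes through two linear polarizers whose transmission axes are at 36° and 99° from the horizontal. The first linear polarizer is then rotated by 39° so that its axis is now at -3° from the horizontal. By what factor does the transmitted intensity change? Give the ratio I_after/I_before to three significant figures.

I_new/I_old ≈ 0.210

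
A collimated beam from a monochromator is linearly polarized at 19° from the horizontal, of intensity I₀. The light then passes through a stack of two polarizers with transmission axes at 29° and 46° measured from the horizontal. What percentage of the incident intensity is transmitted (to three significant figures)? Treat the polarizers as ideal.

≈ 88.7%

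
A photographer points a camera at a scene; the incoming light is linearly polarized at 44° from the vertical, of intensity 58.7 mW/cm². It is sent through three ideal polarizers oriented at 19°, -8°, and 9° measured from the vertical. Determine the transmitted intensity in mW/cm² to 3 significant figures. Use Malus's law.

I ≈ 35.0 mW/cm²

By Malus's law, I₁ = 58.7 mW/cm² · cos²(25°) = 48.22 mW/cm².
I₂ = I₁ · cos²(27°) = 48.22 · 0.7939 = 38.28 mW/cm².
I₃ = I₂ · cos²(17°) = 38.28 · 0.9145 = 35.01 mW/cm².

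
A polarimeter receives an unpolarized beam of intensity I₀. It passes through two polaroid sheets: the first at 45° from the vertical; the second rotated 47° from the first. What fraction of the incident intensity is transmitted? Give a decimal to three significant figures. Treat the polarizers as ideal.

Unpolarized light through the first polarizer → I₁ = ½ I₀, now polarized at 45°.
I₂ = I₁ cos²(47°) = 0.5 · 0.4651 I₀ = 0.2326 I₀.
Transmitted fraction = 0.2326.

≈ 0.233 I₀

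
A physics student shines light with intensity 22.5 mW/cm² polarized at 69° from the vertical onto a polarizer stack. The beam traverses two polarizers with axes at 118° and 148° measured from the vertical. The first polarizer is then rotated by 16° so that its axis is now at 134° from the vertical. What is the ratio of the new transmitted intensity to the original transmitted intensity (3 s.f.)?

Before rotation:
I₁ = I₀ cos²(118° − 69°) = I₀ cos²(49°) = 0.4304 I₀.
I₂ = I₁ cos²(148° − 118°) = 0.4304 I₀ · cos²(30°) = 0.3228 I₀.
After rotation:
I₁ = I₀ cos²(134° − 69°) = I₀ cos²(65°) = 0.1786 I₀.
I₂ = I₁ cos²(148° − 134°) = 0.1786 I₀ · cos²(14°) = 0.1682 I₀.
Ratio = 0.1682 / 0.3228 = 0.5209.

I_new/I_old ≈ 0.521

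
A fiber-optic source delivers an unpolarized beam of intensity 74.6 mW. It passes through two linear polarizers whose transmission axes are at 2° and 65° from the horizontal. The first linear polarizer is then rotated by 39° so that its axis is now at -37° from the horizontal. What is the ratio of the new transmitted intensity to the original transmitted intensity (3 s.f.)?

Before rotation:
Unpolarized light through the first polarizer → I₁ = ½ I₀, now polarized at 2°.
I₂ = I₁ cos²(65° − 2°) = 0.5 I₀ · cos²(63°) = 0.1031 I₀.
After rotation:
Unpolarized light through the first polarizer → I₁ = ½ I₀, now polarized at -37°.
Angle between axes 1 and 2: 78°. I₂ = 0.5 I₀ · cos²(78°) = 0.02161 I₀.
Ratio = 0.02161 / 0.1031 = 0.2097.

I_new/I_old ≈ 0.210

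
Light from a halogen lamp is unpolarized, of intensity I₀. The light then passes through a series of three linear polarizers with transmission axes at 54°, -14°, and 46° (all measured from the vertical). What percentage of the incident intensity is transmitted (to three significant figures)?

≈ 1.75%

Unpolarized light through the first polarizer → I₁ = ½ I₀, now polarized at 54°.
I₂ = I₁ cos²(-14° − 54°) = 0.5 I₀ · cos²(68°) = 0.07017 I₀.
I₃ = I₂ cos²(46° + 14°) = 0.07017 I₀ · cos²(60°) = 0.01754 I₀.
That is 1.754% of the incident intensity.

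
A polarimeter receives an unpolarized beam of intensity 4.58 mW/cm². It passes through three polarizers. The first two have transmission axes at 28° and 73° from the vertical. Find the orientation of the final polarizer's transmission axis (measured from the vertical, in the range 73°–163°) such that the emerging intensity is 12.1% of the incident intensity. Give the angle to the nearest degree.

θ ≈ 119°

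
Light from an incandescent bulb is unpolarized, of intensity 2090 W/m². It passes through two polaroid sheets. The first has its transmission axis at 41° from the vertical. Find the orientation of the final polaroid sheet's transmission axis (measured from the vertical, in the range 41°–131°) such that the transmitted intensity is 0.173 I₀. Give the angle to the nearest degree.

Unpolarized light through the first polarizer → I₁ = ½ I₀, now polarized at 41°.
Need I₂/I₀ = 0.173, so cos²(θ − 41°) = 0.173 / 0.5 = 0.346.
θ − 41° = arccos(√0.346) = 54.0°, giving θ ≈ 41 + 54.0 = 95.0°.

θ ≈ 95°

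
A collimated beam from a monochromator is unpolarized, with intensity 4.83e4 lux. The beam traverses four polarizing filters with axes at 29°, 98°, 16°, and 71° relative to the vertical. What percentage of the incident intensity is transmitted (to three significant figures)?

≈ 0.0409%

Unpolarized light through the first polarizer → I₁ = 4.83e4 lux/2 = 2.415e+04 lux, polarized at 29°.
I₂ = I₁ · cos²(69°) = 2.415e+04 · 0.1284 = 3102 lux.
I₃ = I₂ · cos²(82°) = 3102 · 0.01937 = 60.07 lux.
I₄ = I₃ · cos²(55°) = 60.07 · 0.329 = 19.76 lux.
That is 0.04092% of the incident intensity.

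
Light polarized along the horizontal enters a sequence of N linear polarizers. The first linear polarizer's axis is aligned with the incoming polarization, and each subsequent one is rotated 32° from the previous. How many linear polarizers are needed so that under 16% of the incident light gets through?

First polarizer is aligned with the polarization: full transmission.
Each further stage multiplies by cos²(32°) = 0.7192.
After N polarizers: T = 0.7192^(N−1). Require T < 0.16 ⇒ N−1 > ln(0.16)/ln(0.7192) = 5.56, so N−1 ≥ 6 and N = 7.
Check: N=7 gives T = 0.1384 < 0.16; N=6 gives T = 0.1924.

N = 7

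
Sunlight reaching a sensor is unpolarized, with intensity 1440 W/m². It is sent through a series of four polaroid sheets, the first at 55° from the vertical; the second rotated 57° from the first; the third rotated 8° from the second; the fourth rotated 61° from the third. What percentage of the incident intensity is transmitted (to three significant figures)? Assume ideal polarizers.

Unpolarized light through the first polarizer → I₁ = 1440 W/m²/2 = 720 W/m², polarized at 55°.
I₂ = I₁ · cos²(57°) = 720 · 0.2966 = 213.6 W/m².
I₃ = I₂ · cos²(8°) = 213.6 · 0.9806 = 209.4 W/m².
I₄ = I₃ · cos²(61°) = 209.4 · 0.235 = 49.23 W/m².
That is 3.418% of the incident intensity.

≈ 3.42%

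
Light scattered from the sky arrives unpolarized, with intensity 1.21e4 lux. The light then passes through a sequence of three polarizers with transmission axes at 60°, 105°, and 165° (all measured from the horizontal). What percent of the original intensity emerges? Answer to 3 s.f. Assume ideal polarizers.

≈ 6.25%

Unpolarized light through the first polarizer → I₁ = 1.21e4 lux/2 = 6050 lux, polarized at 60°.
I₂ = I₁ · cos²(45°) = 6050 · 0.5 = 3025 lux.
I₃ = I₂ · cos²(60°) = 3025 · 0.25 = 756.3 lux.
That is 6.25% of the incident intensity.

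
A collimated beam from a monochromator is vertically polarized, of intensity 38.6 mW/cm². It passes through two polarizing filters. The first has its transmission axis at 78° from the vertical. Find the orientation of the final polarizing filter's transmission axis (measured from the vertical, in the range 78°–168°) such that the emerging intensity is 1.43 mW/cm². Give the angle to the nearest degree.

θ ≈ 100°

I₁ = I₀ cos²(78° − 0°) = I₀ cos²(78°) = 0.04323 I₀.
Target fraction: 1.43 / 38.6 mW/cm² = 0.03705 of I₀.
Need I₂/I₀ = 0.03705, so cos²(θ − 78°) = 0.03705 / 0.04323 = 0.857.
θ − 78° = arccos(√0.857) = 22.2°, giving θ ≈ 78 + 22.2 = 100.2°.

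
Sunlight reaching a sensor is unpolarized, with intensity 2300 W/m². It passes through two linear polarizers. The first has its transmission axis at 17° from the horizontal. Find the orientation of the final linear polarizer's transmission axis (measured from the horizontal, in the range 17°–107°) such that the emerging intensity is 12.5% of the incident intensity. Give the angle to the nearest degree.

θ ≈ 77°

Unpolarized light through the first polarizer → I₁ = ½ I₀, now polarized at 17°.
Need I₂/I₀ = 0.125, so cos²(θ − 17°) = 0.125 / 0.5 = 0.25.
θ − 17° = arccos(√0.25) = 60.0°, giving θ ≈ 17 + 60.0 = 77.0°.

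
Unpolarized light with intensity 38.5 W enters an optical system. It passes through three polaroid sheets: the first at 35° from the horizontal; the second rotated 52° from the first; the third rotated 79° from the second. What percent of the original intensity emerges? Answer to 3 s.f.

≈ 0.690%

Unpolarized light through the first polarizer → I₁ = 38.5 W/2 = 19.25 W, polarized at 35°.
I₂ = I₁ · cos²(52°) = 19.25 · 0.379 = 7.297 W.
I₃ = I₂ · cos²(79°) = 7.297 · 0.03641 = 0.2657 W.
That is 0.69% of the incident intensity.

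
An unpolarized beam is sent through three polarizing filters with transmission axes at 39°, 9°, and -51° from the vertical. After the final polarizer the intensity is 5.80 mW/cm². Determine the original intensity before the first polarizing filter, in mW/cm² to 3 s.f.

Unpolarized light through the first polarizer → I₁ = ½ I₀, now polarized at 39°.
I₂ = I₁ cos²(9° − 39°) = 0.5 I₀ · cos²(30°) = 0.375 I₀.
I₃ = I₂ cos²(-51° − 9°) = 0.375 I₀ · cos²(60°) = 0.09375 I₀.
So 5.80 mW/cm² = 0.09375 I₀, giving I₀ = 5.80/0.09375 = 61.87 mW/cm².

I₀ ≈ 61.9 mW/cm²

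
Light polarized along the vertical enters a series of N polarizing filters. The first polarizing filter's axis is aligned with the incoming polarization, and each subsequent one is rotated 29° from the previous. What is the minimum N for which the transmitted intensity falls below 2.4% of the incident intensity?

N = 15

First polarizer is aligned with the polarization: full transmission.
Each further stage multiplies by cos²(29°) = 0.765.
After N polarizers: T = 0.765^(N−1). Require T < 0.024 ⇒ N−1 > ln(0.024)/ln(0.765) = 13.92, so N−1 ≥ 14 and N = 15.
Check: N=15 gives T = 0.02349 < 0.024; N=14 gives T = 0.03071.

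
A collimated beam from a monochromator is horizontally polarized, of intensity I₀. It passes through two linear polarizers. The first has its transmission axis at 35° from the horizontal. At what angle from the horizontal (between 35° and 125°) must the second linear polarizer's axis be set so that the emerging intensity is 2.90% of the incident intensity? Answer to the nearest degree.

I₁ = I₀ cos²(35° − 0°) = I₀ cos²(35°) = 0.671 I₀.
Need I₂/I₀ = 0.029, so cos²(θ − 35°) = 0.029 / 0.671 = 0.04322.
θ − 35° = arccos(√0.04322) = 78.0°, giving θ ≈ 35 + 78.0 = 113.0°.

θ ≈ 113°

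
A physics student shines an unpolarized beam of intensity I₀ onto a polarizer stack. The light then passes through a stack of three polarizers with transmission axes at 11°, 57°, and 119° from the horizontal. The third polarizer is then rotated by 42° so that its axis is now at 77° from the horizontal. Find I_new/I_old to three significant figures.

I_new/I_old ≈ 4.01

Before rotation:
Unpolarized light through the first polarizer → I₁ = ½ I₀, now polarized at 11°.
I₂ = I₁ cos²(57° − 11°) = 0.5 I₀ · cos²(46°) = 0.2413 I₀.
I₃ = I₂ cos²(119° − 57°) = 0.2413 I₀ · cos²(62°) = 0.05318 I₀.
After rotation:
Unpolarized light through the first polarizer → I₁ = ½ I₀, now polarized at 11°.
I₂ = I₁ cos²(57° − 11°) = 0.5 I₀ · cos²(46°) = 0.2413 I₀.
I₃ = I₂ cos²(77° − 57°) = 0.2413 I₀ · cos²(20°) = 0.2131 I₀.
Ratio = 0.2131 / 0.05318 = 4.006.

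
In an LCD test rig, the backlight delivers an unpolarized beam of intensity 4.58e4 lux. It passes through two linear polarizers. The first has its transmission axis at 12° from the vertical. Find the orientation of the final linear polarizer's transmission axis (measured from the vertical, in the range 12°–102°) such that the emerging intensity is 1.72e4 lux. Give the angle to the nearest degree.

Unpolarized light through the first polarizer → I₁ = ½ I₀, now polarized at 12°.
Target fraction: 1.72e4 / 4.58e4 lux = 0.3755 of I₀.
Need I₂/I₀ = 0.3755, so cos²(θ − 12°) = 0.3755 / 0.5 = 0.7511.
θ − 12° = arccos(√0.7511) = 29.9°, giving θ ≈ 12 + 29.9 = 41.9°.

θ ≈ 42°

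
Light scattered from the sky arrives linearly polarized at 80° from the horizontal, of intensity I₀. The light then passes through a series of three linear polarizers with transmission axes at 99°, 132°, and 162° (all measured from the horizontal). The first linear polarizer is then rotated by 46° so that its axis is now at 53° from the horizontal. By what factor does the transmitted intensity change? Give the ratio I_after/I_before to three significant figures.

Before rotation:
By Malus's law, I₁ = I₀ cos²(99° − 80°) = I₀ cos²(19°) = 0.894 I₀.
I₂ = I₁ cos²(132° − 99°) = 0.894 I₀ · cos²(33°) = 0.6288 I₀.
I₃ = I₂ cos²(162° − 132°) = 0.6288 I₀ · cos²(30°) = 0.4716 I₀.
After rotation:
I₁ = I₀ cos²(53° − 80°) = I₀ cos²(27°) = 0.7939 I₀.
I₂ = I₁ cos²(132° − 53°) = 0.7939 I₀ · cos²(79°) = 0.0289 I₀.
I₃ = I₂ cos²(162° − 132°) = 0.0289 I₀ · cos²(30°) = 0.02168 I₀.
Ratio = 0.02168 / 0.4716 = 0.04597.

I_new/I_old ≈ 0.0460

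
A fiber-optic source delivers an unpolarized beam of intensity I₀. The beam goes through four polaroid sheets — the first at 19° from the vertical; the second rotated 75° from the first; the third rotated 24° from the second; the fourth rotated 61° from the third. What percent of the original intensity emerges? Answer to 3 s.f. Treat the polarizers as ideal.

≈ 0.657%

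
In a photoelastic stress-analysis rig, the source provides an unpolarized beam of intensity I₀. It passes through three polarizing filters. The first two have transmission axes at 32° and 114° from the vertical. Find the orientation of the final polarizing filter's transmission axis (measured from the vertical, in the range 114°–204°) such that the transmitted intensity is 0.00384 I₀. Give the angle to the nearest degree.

θ ≈ 165°

Unpolarized light through the first polarizer → I₁ = ½ I₀, now polarized at 32°.
I₂ = I₁ cos²(114° − 32°) = 0.5 I₀ · cos²(82°) = 0.009685 I₀.
Need I₃/I₀ = 0.00384, so cos²(θ − 114°) = 0.00384 / 0.009685 = 0.3965.
θ − 114° = arccos(√0.3965) = 51.0°, giving θ ≈ 114 + 51.0 = 165.0°.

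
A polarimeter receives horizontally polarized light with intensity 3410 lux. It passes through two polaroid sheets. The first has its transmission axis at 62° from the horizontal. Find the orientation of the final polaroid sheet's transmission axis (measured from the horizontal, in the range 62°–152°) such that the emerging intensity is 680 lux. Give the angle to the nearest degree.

I₁ = I₀ cos²(62° − 0°) = I₀ cos²(62°) = 0.2204 I₀.
Target fraction: 680 / 3410 lux = 0.1994 of I₀.
Need I₂/I₀ = 0.1994, so cos²(θ − 62°) = 0.1994 / 0.2204 = 0.9048.
θ − 62° = arccos(√0.9048) = 18.0°, giving θ ≈ 62 + 18.0 = 80.0°.

θ ≈ 80°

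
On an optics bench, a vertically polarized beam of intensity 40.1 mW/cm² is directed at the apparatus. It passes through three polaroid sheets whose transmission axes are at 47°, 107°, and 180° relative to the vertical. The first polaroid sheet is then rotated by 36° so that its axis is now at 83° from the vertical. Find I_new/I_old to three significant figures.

Before rotation:
By Malus's law, I₁ = I₀ cos²(47° − 0°) = I₀ cos²(47°) = 0.4651 I₀.
I₂ = I₁ cos²(107° − 47°) = 0.4651 I₀ · cos²(60°) = 0.1163 I₀.
I₃ = I₂ cos²(180° − 107°) = 0.1163 I₀ · cos²(73°) = 0.00994 I₀.
After rotation:
I₁ = I₀ cos²(83° − 0°) = I₀ cos²(83°) = 0.01485 I₀.
I₂ = I₁ cos²(107° − 83°) = 0.01485 I₀ · cos²(24°) = 0.0124 I₀.
I₃ = I₂ cos²(180° − 107°) = 0.0124 I₀ · cos²(73°) = 0.00106 I₀.
Ratio = 0.00106 / 0.00994 = 0.1066.

I_new/I_old ≈ 0.107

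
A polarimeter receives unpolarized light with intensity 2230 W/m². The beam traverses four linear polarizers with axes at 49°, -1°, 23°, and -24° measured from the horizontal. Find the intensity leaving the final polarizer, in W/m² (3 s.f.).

Unpolarized light through the first polarizer → I₁ = 2230 W/m²/2 = 1115 W/m², polarized at 49°.
I₂ = I₁ · cos²(50°) = 1115 · 0.4132 = 460.7 W/m².
I₃ = I₂ · cos²(24°) = 460.7 · 0.8346 = 384.5 W/m².
I₄ = I₃ · cos²(47°) = 384.5 · 0.4651 = 178.8 W/m².

I ≈ 179 W/m²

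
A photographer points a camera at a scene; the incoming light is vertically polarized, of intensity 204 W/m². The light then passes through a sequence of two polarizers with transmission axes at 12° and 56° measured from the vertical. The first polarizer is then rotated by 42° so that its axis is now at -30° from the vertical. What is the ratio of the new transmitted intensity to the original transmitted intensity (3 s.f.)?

Before rotation:
By Malus's law, I₁ = I₀ cos²(12° − 0°) = I₀ cos²(12°) = 0.9568 I₀.
I₂ = I₁ cos²(56° − 12°) = 0.9568 I₀ · cos²(44°) = 0.4951 I₀.
After rotation:
I₁ = I₀ cos²(-30° − 0°) = I₀ cos²(30°) = 0.75 I₀.
I₂ = I₁ cos²(56° + 30°) = 0.75 I₀ · cos²(86°) = 0.003649 I₀.
Ratio = 0.003649 / 0.4951 = 0.007371.

I_new/I_old ≈ 0.00737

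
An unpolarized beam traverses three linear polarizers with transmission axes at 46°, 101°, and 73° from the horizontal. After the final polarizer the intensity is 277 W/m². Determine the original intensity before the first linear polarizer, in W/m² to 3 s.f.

Unpolarized light through the first polarizer → I₁ = ½ I₀, now polarized at 46°.
I₂ = I₁ cos²(101° − 46°) = 0.5 I₀ · cos²(55°) = 0.1645 I₀.
I₃ = I₂ cos²(73° − 101°) = 0.1645 I₀ · cos²(28°) = 0.1282 I₀.
So 277 W/m² = 0.1282 I₀, giving I₀ = 277/0.1282 = 2160 W/m².

I₀ ≈ 2160 W/m²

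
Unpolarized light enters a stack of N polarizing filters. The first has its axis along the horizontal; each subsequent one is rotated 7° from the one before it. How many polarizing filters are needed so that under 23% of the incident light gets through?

N = 53

First polarizer halves the unpolarized light: factor 1/2.
Each further stage multiplies by cos²(7°) = 0.9851.
After N polarizers: T = 0.5·0.9851^(N−1). Require T < 0.23 ⇒ N−1 > ln(0.23/0.5)/ln(0.9851) = 51.89, so N−1 ≥ 52 and N = 53.
Check: N=53 gives T = 0.2296 < 0.23; N=52 gives T = 0.2331.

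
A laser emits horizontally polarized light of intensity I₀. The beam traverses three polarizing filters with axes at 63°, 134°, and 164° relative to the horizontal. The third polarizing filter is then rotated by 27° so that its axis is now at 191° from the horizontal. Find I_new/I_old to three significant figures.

I_new/I_old ≈ 0.396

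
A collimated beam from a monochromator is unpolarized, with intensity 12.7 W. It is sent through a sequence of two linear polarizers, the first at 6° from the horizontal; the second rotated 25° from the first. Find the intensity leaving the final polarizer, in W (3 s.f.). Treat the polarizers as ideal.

Unpolarized light through the first polarizer → I₁ = 12.7 W/2 = 6.35 W, polarized at 6°.
I₂ = I₁ · cos²(25°) = 6.35 · 0.8214 = 5.216 W.

I ≈ 5.22 W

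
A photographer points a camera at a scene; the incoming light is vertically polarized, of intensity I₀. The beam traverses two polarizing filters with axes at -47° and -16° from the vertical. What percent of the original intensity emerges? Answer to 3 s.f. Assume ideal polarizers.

I₁ = I₀ cos²(-47° − 0°) = I₀ cos²(47°) = 0.4651 I₀.
I₂ = I₁ cos²(-16° + 47°) = 0.4651 I₀ · cos²(31°) = 0.3417 I₀.
That is 34.17% of the incident intensity.

≈ 34.2%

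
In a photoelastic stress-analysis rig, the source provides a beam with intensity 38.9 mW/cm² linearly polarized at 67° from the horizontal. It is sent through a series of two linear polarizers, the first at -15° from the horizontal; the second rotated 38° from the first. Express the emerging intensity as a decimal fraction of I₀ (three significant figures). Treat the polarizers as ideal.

By Malus's law, I₁ = 38.9 mW/cm² · cos²(82°) = 0.7535 mW/cm².
I₂ = I₁ · cos²(38°) = 0.7535 · 0.621 = 0.4679 mW/cm².
Transmitted fraction = 0.01203.

I/I₀ ≈ 0.0120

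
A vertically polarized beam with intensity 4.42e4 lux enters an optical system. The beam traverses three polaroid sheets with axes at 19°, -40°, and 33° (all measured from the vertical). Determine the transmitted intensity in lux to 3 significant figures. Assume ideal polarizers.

I ≈ 896 lux

I₁ = 4.42e4 lux · cos²(19°) = 3.952e+04 lux.
I₂ = I₁ · cos²(59°) = 3.952e+04 · 0.2653 = 1.048e+04 lux.
I₃ = I₂ · cos²(73°) = 1.048e+04 · 0.08548 = 896 lux.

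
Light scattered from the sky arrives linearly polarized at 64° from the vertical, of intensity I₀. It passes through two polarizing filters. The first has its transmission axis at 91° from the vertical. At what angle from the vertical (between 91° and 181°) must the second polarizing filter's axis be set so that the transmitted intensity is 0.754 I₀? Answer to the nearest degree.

θ ≈ 104°

I₁ = I₀ cos²(91° − 64°) = I₀ cos²(27°) = 0.7939 I₀.
Need I₂/I₀ = 0.754, so cos²(θ − 91°) = 0.754 / 0.7939 = 0.9498.
θ − 91° = arccos(√0.9498) = 13.0°, giving θ ≈ 91 + 13.0 = 104.0°.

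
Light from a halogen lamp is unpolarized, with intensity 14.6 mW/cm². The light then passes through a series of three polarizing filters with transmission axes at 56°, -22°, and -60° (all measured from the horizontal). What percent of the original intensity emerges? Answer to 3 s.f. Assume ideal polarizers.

≈ 1.34%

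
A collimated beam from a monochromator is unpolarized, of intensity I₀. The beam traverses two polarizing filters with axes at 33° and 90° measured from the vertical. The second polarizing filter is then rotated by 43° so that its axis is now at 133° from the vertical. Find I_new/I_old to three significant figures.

I_new/I_old ≈ 0.102

Before rotation:
Unpolarized light through the first polarizer → I₁ = ½ I₀, now polarized at 33°.
I₂ = I₁ cos²(90° − 33°) = 0.5 I₀ · cos²(57°) = 0.1483 I₀.
After rotation:
Unpolarized light through the first polarizer → I₁ = ½ I₀, now polarized at 33°.
Angle between axes 1 and 2: 80°. I₂ = 0.5 I₀ · cos²(80°) = 0.01508 I₀.
Ratio = 0.01508 / 0.1483 = 0.1017.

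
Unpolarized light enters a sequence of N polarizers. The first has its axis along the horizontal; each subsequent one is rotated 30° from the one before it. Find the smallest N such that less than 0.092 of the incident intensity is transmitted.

First polarizer halves the unpolarized light: factor 1/2.
Each further stage multiplies by cos²(30°) = 0.75.
After N polarizers: T = 0.5·0.75^(N−1). Require T < 0.092 ⇒ N−1 > ln(0.092/0.5)/ln(0.75) = 5.88, so N−1 ≥ 6 and N = 7.
Check: N=7 gives T = 0.08899 < 0.092; N=6 gives T = 0.1187.

N = 7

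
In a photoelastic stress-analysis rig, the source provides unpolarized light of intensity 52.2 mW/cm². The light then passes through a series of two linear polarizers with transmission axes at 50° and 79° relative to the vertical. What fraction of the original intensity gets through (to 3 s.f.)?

I/I₀ ≈ 0.382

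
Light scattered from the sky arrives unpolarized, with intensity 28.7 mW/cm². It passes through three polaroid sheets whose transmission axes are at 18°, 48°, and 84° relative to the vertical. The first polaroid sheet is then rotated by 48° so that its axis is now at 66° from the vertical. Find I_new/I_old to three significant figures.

Before rotation:
Unpolarized light through the first polarizer → I₁ = ½ I₀, now polarized at 18°.
I₂ = I₁ cos²(48° − 18°) = 0.5 I₀ · cos²(30°) = 0.375 I₀.
I₃ = I₂ cos²(84° − 48°) = 0.375 I₀ · cos²(36°) = 0.2454 I₀.
After rotation:
Unpolarized light through the first polarizer → I₁ = ½ I₀, now polarized at 66°.
I₂ = I₁ cos²(48° − 66°) = 0.5 I₀ · cos²(18°) = 0.4523 I₀.
I₃ = I₂ cos²(84° − 48°) = 0.4523 I₀ · cos²(36°) = 0.296 I₀.
Ratio = 0.296 / 0.2454 = 1.206.

I_new/I_old ≈ 1.21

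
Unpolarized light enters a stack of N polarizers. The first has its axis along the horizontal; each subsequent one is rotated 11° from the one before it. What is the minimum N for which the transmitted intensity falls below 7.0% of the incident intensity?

First polarizer halves the unpolarized light: factor 1/2.
Each further stage multiplies by cos²(11°) = 0.9636.
After N polarizers: T = 0.5·0.9636^(N−1). Require T < 0.070 ⇒ N−1 > ln(0.070/0.5)/ln(0.9636) = 53.01, so N−1 ≥ 54 and N = 55.
Check: N=55 gives T = 0.06748 < 0.070; N=54 gives T = 0.07003.

N = 55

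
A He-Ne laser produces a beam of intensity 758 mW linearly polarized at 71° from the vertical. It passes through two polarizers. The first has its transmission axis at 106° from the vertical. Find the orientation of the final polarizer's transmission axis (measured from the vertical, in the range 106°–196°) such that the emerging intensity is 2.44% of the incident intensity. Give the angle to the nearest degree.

θ ≈ 185°

I₁ = I₀ cos²(106° − 71°) = I₀ cos²(35°) = 0.671 I₀.
Need I₂/I₀ = 0.0244, so cos²(θ − 106°) = 0.0244 / 0.671 = 0.03636.
θ − 106° = arccos(√0.03636) = 79.0°, giving θ ≈ 106 + 79.0 = 185.0°.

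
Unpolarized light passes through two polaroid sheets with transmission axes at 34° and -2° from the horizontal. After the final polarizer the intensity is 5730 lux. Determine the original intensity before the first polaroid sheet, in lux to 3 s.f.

I₀ ≈ 1.75e4 lux

Unpolarized light through the first polarizer → I₁ = ½ I₀, now polarized at 34°.
I₂ = I₁ cos²(-2° − 34°) = 0.5 I₀ · cos²(36°) = 0.3273 I₀.
So 5730 lux = 0.3273 I₀, giving I₀ = 5730/0.3273 = 1.751e+04 lux.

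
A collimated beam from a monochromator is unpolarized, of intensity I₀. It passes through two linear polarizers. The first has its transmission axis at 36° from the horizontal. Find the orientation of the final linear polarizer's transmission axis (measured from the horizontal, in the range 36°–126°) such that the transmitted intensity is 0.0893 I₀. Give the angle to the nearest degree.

Unpolarized light through the first polarizer → I₁ = ½ I₀, now polarized at 36°.
Need I₂/I₀ = 0.0893, so cos²(θ − 36°) = 0.0893 / 0.5 = 0.1786.
θ − 36° = arccos(√0.1786) = 65.0°, giving θ ≈ 36 + 65.0 = 101.0°.

θ ≈ 101°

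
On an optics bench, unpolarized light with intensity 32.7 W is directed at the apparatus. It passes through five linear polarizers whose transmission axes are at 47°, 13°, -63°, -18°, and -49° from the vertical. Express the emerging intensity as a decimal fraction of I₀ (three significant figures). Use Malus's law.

Unpolarized light through the first polarizer → I₁ = 32.7 W/2 = 16.35 W, polarized at 47°.
I₂ = I₁ · cos²(34°) = 16.35 · 0.6873 = 11.24 W.
I₃ = I₂ · cos²(76°) = 11.24 · 0.05853 = 0.6577 W.
I₄ = I₃ · cos²(45°) = 0.6577 · 0.5 = 0.3288 W.
I₅ = I₄ · cos²(31°) = 0.3288 · 0.7347 = 0.2416 W.
Transmitted fraction = 0.007389.

I/I₀ ≈ 0.00739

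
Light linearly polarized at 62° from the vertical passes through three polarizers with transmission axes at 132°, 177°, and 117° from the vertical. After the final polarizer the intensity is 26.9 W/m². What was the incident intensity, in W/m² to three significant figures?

I₀ ≈ 1840 W/m²

By Malus's law, I₁ = I₀ cos²(132° − 62°) = I₀ cos²(70°) = 0.117 I₀.
I₂ = I₁ cos²(177° − 132°) = 0.117 I₀ · cos²(45°) = 0.05849 I₀.
I₃ = I₂ cos²(117° − 177°) = 0.05849 I₀ · cos²(60°) = 0.01462 I₀.
So 26.9 W/m² = 0.01462 I₀, giving I₀ = 26.9/0.01462 = 1840 W/m².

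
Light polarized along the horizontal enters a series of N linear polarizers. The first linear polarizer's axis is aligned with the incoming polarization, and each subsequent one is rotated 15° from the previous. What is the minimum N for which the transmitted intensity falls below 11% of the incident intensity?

N = 33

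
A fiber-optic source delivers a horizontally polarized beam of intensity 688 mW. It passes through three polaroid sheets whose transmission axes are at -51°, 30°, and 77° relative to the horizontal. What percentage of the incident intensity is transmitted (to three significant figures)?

≈ 0.451%

By Malus's law, I₁ = 688 mW · cos²(51°) = 272.5 mW.
I₂ = I₁ · cos²(81°) = 272.5 · 0.02447 = 6.668 mW.
I₃ = I₂ · cos²(47°) = 6.668 · 0.4651 = 3.101 mW.
That is 0.4508% of the incident intensity.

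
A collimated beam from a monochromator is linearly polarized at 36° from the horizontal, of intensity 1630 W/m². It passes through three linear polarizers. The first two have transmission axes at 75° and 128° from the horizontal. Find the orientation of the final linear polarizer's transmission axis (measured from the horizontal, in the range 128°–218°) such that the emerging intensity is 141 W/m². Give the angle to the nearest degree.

I₁ = I₀ cos²(75° − 36°) = I₀ cos²(39°) = 0.604 I₀.
I₂ = I₁ cos²(128° − 75°) = 0.604 I₀ · cos²(53°) = 0.2187 I₀.
Target fraction: 141 / 1630 W/m² = 0.0865 of I₀.
Need I₃/I₀ = 0.0865, so cos²(θ − 128°) = 0.0865 / 0.2187 = 0.3955.
θ − 128° = arccos(√0.3955) = 51.0°, giving θ ≈ 128 + 51.0 = 179.0°.

θ ≈ 179°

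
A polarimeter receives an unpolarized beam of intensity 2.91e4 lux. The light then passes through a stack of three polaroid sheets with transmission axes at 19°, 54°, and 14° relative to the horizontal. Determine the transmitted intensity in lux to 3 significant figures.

I ≈ 5730 lux

Unpolarized light through the first polarizer → I₁ = 2.91e4 lux/2 = 1.455e+04 lux, polarized at 19°.
I₂ = I₁ · cos²(35°) = 1.455e+04 · 0.671 = 9763 lux.
I₃ = I₂ · cos²(40°) = 9763 · 0.5868 = 5729 lux.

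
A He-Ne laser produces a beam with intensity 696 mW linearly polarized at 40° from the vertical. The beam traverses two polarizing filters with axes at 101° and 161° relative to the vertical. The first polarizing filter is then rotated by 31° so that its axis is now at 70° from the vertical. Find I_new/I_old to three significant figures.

I_new/I_old ≈ 0.00389

Before rotation:
By Malus's law, I₁ = I₀ cos²(101° − 40°) = I₀ cos²(61°) = 0.235 I₀.
I₂ = I₁ cos²(161° − 101°) = 0.235 I₀ · cos²(60°) = 0.05876 I₀.
After rotation:
I₁ = I₀ cos²(70° − 40°) = I₀ cos²(30°) = 0.75 I₀.
Angle between axes 1 and 2: 89°. I₂ = 0.75 I₀ · cos²(89°) = 0.0002284 I₀.
Ratio = 0.0002284 / 0.05876 = 0.003888.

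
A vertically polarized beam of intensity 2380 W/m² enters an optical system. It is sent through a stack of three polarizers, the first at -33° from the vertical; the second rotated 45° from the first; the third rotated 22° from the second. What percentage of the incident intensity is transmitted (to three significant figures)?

≈ 30.2%

I₁ = 2380 W/m² · cos²(33°) = 1674 W/m².
I₂ = I₁ · cos²(45°) = 1674 · 0.5 = 837 W/m².
I₃ = I₂ · cos²(22°) = 837 · 0.8597 = 719.6 W/m².
That is 30.23% of the incident intensity.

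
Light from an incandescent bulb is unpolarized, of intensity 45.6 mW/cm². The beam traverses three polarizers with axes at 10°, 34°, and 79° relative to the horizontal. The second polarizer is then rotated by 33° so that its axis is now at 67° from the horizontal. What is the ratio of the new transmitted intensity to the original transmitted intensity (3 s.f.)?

I_new/I_old ≈ 0.680

Before rotation:
Unpolarized light through the first polarizer → I₁ = ½ I₀, now polarized at 10°.
I₂ = I₁ cos²(34° − 10°) = 0.5 I₀ · cos²(24°) = 0.4173 I₀.
I₃ = I₂ cos²(79° − 34°) = 0.4173 I₀ · cos²(45°) = 0.2086 I₀.
After rotation:
Unpolarized light through the first polarizer → I₁ = ½ I₀, now polarized at 10°.
I₂ = I₁ cos²(67° − 10°) = 0.5 I₀ · cos²(57°) = 0.1483 I₀.
I₃ = I₂ cos²(79° − 67°) = 0.1483 I₀ · cos²(12°) = 0.1419 I₀.
Ratio = 0.1419 / 0.2086 = 0.6801.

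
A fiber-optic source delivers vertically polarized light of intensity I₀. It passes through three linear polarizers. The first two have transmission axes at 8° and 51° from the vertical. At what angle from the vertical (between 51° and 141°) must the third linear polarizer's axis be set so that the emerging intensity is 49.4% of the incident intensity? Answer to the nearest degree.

I₁ = I₀ cos²(8° − 0°) = I₀ cos²(8°) = 0.9806 I₀.
I₂ = I₁ cos²(51° − 8°) = 0.9806 I₀ · cos²(43°) = 0.5245 I₀.
Need I₃/I₀ = 0.494, so cos²(θ − 51°) = 0.494 / 0.5245 = 0.9418.
θ − 51° = arccos(√0.9418) = 14.0°, giving θ ≈ 51 + 14.0 = 65.0°.

θ ≈ 65°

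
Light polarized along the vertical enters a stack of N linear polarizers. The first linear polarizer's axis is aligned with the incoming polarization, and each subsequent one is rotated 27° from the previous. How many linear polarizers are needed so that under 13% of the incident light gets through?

First polarizer is aligned with the polarization: full transmission.
Each further stage multiplies by cos²(27°) = 0.7939.
After N polarizers: T = 0.7939^(N−1). Require T < 0.13 ⇒ N−1 > ln(0.13)/ln(0.7939) = 8.84, so N−1 ≥ 9 and N = 10.
Check: N=10 gives T = 0.1253 < 0.13; N=9 gives T = 0.1578.

N = 10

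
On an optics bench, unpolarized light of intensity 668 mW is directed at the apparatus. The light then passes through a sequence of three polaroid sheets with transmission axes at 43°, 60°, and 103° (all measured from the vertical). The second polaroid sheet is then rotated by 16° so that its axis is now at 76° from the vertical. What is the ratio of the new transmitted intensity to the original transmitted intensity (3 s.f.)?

Before rotation:
Unpolarized light through the first polarizer → I₁ = ½ I₀, now polarized at 43°.
I₂ = I₁ cos²(60° − 43°) = 0.5 I₀ · cos²(17°) = 0.4573 I₀.
I₃ = I₂ cos²(103° − 60°) = 0.4573 I₀ · cos²(43°) = 0.2446 I₀.
After rotation:
Unpolarized light through the first polarizer → I₁ = ½ I₀, now polarized at 43°.
I₂ = I₁ cos²(76° − 43°) = 0.5 I₀ · cos²(33°) = 0.3517 I₀.
I₃ = I₂ cos²(103° − 76°) = 0.3517 I₀ · cos²(27°) = 0.2792 I₀.
Ratio = 0.2792 / 0.2446 = 1.142.

I_new/I_old ≈ 1.14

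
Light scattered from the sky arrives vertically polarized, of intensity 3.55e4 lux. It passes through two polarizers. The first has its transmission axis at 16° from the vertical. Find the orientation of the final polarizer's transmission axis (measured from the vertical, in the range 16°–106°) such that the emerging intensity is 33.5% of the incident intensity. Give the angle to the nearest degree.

I₁ = I₀ cos²(16° − 0°) = I₀ cos²(16°) = 0.924 I₀.
Need I₂/I₀ = 0.335, so cos²(θ − 16°) = 0.335 / 0.924 = 0.3625.
θ − 16° = arccos(√0.3625) = 53.0°, giving θ ≈ 16 + 53.0 = 69.0°.

θ ≈ 69°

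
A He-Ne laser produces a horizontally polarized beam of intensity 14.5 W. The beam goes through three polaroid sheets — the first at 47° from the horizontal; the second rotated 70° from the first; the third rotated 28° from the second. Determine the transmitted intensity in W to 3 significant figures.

I₁ = 14.5 W · cos²(47°) = 6.744 W.
I₂ = I₁ · cos²(70°) = 6.744 · 0.117 = 0.7889 W.
I₃ = I₂ · cos²(28°) = 0.7889 · 0.7796 = 0.615 W.

I ≈ 0.615 W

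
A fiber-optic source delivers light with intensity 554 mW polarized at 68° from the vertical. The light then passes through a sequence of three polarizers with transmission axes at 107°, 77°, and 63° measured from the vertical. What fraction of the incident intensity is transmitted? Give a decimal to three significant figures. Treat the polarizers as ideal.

I/I₀ ≈ 0.426

I₁ = 554 mW · cos²(39°) = 334.6 mW.
I₂ = I₁ · cos²(30°) = 334.6 · 0.75 = 250.9 mW.
I₃ = I₂ · cos²(14°) = 250.9 · 0.9415 = 236.3 mW.
Transmitted fraction = 0.4265.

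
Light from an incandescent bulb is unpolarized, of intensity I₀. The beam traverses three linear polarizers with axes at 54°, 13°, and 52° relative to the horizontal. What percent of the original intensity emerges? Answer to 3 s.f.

≈ 17.2%

Unpolarized light through the first polarizer → I₁ = ½ I₀, now polarized at 54°.
I₂ = I₁ cos²(13° − 54°) = 0.5 I₀ · cos²(41°) = 0.2848 I₀.
I₃ = I₂ cos²(52° − 13°) = 0.2848 I₀ · cos²(39°) = 0.172 I₀.
That is 17.2% of the incident intensity.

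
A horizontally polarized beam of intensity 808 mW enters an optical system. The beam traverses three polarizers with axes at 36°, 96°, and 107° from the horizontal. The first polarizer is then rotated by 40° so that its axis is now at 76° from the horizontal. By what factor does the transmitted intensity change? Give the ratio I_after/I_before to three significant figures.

I_new/I_old ≈ 0.316

Before rotation:
By Malus's law, I₁ = I₀ cos²(36° − 0°) = I₀ cos²(36°) = 0.6545 I₀.
I₂ = I₁ cos²(96° − 36°) = 0.6545 I₀ · cos²(60°) = 0.1636 I₀.
I₃ = I₂ cos²(107° − 96°) = 0.1636 I₀ · cos²(11°) = 0.1577 I₀.
After rotation:
I₁ = I₀ cos²(76° − 0°) = I₀ cos²(76°) = 0.05853 I₀.
I₂ = I₁ cos²(96° − 76°) = 0.05853 I₀ · cos²(20°) = 0.05168 I₀.
I₃ = I₂ cos²(107° − 96°) = 0.05168 I₀ · cos²(11°) = 0.0498 I₀.
Ratio = 0.0498 / 0.1577 = 0.3158.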